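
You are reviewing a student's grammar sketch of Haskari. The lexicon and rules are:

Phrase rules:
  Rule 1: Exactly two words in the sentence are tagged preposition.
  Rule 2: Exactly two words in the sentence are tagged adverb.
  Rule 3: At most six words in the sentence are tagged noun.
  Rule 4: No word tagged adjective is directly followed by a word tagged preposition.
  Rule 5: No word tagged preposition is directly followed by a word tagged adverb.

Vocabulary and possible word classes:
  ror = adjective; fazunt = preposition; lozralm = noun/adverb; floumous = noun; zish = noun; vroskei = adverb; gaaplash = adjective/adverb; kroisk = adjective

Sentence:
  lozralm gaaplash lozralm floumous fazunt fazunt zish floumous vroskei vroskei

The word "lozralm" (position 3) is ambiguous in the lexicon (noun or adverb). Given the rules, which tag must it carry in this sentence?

noun

Candidates per position — 1:lozralm {noun,adverb}; 2:gaaplash {adjective,adverb}; 3:lozralm {noun,adverb}; 4:floumous {noun}; 5:fazunt {preposition}; 6:fazunt {preposition}; 7:zish {noun}; 8:floumous {noun}; 9:vroskei {adverb}; 10:vroskei {adverb}.
Position 1: tagging it adverb would leave rule 2 unsatisfiable, so it must be noun.
Position 2: tagging it adverb would leave rule 2 unsatisfiable, so it must be adjective.
Position 3: tagging it adverb would leave rule 2 unsatisfiable, so it must be noun.
The only consistent sequence is: noun adjective noun noun preposition preposition noun noun adverb adverb.
Check: rule 1 ✓; rule 2 ✓; rule 3 ✓; rule 4 ✓; rule 5 ✓.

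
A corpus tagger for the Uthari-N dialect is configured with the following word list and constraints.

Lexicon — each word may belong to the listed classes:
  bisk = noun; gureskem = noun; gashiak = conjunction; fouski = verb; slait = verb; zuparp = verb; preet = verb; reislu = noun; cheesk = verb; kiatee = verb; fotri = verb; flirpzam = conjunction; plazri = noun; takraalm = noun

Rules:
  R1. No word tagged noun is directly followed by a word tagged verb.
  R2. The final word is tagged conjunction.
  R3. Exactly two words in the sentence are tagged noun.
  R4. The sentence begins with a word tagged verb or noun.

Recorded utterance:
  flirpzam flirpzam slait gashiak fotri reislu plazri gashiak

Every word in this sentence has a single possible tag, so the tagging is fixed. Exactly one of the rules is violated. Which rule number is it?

4

Fixed tagging: conjunction conjunction verb conjunction verb noun noun conjunction.
Applying the rules: R1 ✓, R2 ✓, R3 ✓, R4 ✗.
Only rule 4 fails.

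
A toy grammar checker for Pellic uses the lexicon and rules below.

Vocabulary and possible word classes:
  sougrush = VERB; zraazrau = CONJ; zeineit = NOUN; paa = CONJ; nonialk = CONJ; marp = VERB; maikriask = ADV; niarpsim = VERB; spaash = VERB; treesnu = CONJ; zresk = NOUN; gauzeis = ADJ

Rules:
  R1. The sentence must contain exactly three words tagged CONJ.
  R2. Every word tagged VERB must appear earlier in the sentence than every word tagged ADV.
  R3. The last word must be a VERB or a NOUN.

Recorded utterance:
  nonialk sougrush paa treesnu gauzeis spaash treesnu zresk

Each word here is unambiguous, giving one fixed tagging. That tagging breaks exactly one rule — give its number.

Fixed tagging: CONJ VERB CONJ CONJ ADJ VERB CONJ NOUN.
Checking each rule: R1 violated, R2 holds, R3 holds.
Only rule 1 fails.

1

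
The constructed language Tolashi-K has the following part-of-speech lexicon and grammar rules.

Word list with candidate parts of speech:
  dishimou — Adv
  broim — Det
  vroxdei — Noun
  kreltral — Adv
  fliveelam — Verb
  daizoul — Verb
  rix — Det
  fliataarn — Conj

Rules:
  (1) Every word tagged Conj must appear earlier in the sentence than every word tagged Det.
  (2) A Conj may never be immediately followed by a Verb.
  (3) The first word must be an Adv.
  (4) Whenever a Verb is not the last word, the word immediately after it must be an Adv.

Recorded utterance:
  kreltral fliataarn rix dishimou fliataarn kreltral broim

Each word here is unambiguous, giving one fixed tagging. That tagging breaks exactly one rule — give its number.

1

Fixed tagging: Adv Conj Det Adv Conj Adv Det.
Applying the rules: R1 fails, R2 ok, R3 ok, R4 ok.
Only rule 1 fails.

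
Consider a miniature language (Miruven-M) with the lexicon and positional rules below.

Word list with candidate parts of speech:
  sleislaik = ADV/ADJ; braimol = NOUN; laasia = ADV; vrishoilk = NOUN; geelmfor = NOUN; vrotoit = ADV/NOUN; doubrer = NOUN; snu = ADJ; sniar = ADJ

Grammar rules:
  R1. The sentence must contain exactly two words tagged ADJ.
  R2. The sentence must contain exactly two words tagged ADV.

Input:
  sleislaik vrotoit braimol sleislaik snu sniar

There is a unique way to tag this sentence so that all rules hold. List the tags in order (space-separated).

Candidates per position — 1:sleislaik {ADV,ADJ}; 2:vrotoit {ADV,NOUN}; 3:braimol {NOUN}; 4:sleislaik {ADV,ADJ}; 5:snu {ADJ}; 6:sniar {ADJ}.
Position 1: tagging it ADJ would leave rule 1 unsatisfiable, so it must be ADV.
Position 4: tagging it ADJ would leave rule 1 unsatisfiable, so it must be ADV.
Position 2: tagging it ADV would leave rule 2 unsatisfiable, so it must be NOUN.
So the tagging must be: ADV NOUN NOUN ADV ADJ ADJ.
Check: rule 1 ✓; rule 2 ✓.

ADV NOUN NOUN ADV ADJ ADJ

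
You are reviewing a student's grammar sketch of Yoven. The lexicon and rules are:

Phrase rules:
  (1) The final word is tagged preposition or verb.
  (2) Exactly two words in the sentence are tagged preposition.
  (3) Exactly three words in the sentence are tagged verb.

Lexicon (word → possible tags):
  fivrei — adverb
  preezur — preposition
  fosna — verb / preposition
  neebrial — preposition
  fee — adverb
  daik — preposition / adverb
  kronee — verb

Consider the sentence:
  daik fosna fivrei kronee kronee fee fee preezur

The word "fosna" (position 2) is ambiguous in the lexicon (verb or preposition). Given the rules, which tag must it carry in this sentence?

Candidates per position — 1:daik {preposition,adverb}; 2:fosna {verb,preposition}; 3:fivrei {adverb}; 4:kronee {verb}; 5:kronee {verb}; 6:fee {adverb}; 7:fee {adverb}; 8:preezur {preposition}.
Position 2: preposition is ruled out by rule 3; that leaves verb.
Position 1: adverb is ruled out by rule 2; that leaves preposition.
That leaves exactly one tagging: preposition verb adverb verb verb adverb adverb preposition.
Check: rule 1 ✓; rule 2 ✓; rule 3 ✓.

verb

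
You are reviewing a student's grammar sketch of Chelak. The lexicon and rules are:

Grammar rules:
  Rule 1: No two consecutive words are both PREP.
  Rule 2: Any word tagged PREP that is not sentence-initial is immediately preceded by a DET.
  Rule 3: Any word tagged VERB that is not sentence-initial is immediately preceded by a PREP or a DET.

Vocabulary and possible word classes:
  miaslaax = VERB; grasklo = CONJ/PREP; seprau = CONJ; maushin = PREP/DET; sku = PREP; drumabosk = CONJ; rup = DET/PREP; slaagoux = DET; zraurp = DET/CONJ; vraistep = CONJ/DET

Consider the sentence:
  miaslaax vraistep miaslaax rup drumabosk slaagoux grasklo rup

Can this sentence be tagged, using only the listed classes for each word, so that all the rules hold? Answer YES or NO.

YES

Candidates per position — 1:miaslaax {VERB}; 2:vraistep {CONJ,DET}; 3:miaslaax {VERB}; 4:rup {DET,PREP}; 5:drumabosk {CONJ}; 6:slaagoux {DET}; 7:grasklo {CONJ,PREP}; 8:rup {DET,PREP}.
One satisfying assignment: VERB DET VERB DET CONJ DET CONJ DET.
Rule-by-rule: rule 1 ✓; rule 2 ✓; rule 3 ✓.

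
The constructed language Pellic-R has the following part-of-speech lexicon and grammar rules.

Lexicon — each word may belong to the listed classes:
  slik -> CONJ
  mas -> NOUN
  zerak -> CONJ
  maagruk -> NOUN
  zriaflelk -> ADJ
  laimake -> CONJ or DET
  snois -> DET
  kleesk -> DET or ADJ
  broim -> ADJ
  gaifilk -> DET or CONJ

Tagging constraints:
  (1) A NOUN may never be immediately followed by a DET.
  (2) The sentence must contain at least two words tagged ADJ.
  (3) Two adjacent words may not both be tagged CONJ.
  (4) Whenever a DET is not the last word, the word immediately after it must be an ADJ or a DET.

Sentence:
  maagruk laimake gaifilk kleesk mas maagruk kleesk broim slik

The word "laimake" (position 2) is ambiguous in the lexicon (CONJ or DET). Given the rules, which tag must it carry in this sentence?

CONJ

Candidates per position — 1:maagruk {NOUN}; 2:laimake {CONJ,DET}; 3:gaifilk {DET,CONJ}; 4:kleesk {DET,ADJ}; 5:mas {NOUN}; 6:maagruk {NOUN}; 7:kleesk {DET,ADJ}; 8:broim {ADJ}; 9:slik {CONJ}.
At position 2, choosing DET makes rule 1 impossible to satisfy; hence CONJ.
At position 3, choosing CONJ makes rule 3 impossible to satisfy; hence DET.
At position 4, choosing DET makes rule 4 impossible to satisfy; hence ADJ.
At position 7, choosing DET makes rule 1 impossible to satisfy; hence ADJ.
The only consistent sequence is: NOUN CONJ DET ADJ NOUN NOUN ADJ ADJ CONJ.
Checking: rule 1 ok; rule 2 ok; rule 3 ok; rule 4 ok.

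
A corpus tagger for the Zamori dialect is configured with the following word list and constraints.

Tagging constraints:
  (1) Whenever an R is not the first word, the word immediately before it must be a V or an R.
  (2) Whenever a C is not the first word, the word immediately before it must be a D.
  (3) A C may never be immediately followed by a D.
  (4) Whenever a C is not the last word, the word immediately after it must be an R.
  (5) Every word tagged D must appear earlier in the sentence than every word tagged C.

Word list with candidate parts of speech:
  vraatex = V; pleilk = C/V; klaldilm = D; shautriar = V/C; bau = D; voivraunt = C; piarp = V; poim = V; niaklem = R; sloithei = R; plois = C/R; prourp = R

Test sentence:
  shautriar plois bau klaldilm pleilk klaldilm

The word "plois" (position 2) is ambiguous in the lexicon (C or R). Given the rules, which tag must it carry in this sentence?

Candidates per position — 1:shautriar {V,C}; 2:plois {C,R}; 3:bau {D}; 4:klaldilm {D}; 5:pleilk {C,V}; 6:klaldilm {D}.
If word 1 were C, no tagging could satisfy rule 5; so word 1 is V.
If word 2 were C, no tagging could satisfy rule 2; so word 2 is R.
If word 5 were C, no tagging could satisfy rule 3; so word 5 is V.
The unique satisfying tagging is: V R D D V D.
Check: rule 1 ✓; rule 2 ✓; rule 3 ✓; rule 4 ✓; rule 5 ✓.

R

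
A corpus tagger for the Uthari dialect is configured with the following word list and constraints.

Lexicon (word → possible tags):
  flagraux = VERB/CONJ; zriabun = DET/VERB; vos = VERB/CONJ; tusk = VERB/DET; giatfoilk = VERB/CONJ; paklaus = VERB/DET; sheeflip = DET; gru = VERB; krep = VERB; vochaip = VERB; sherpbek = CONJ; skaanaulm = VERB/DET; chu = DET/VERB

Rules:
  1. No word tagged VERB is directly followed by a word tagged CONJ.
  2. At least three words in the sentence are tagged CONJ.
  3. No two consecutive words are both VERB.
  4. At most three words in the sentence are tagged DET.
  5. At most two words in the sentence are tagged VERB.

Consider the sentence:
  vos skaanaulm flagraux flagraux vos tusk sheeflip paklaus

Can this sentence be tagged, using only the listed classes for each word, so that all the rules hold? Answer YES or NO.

YES

Candidates per position — 1:vos {VERB,CONJ}; 2:skaanaulm {VERB,DET}; 3:flagraux {VERB,CONJ}; 4:flagraux {VERB,CONJ}; 5:vos {VERB,CONJ}; 6:tusk {VERB,DET}; 7:sheeflip {DET}; 8:paklaus {VERB,DET}.
One satisfying assignment: CONJ DET CONJ CONJ CONJ VERB DET VERB.
Verifying each rule — rule 1 holds; rule 2 holds; rule 3 holds; rule 4 holds; rule 5 holds.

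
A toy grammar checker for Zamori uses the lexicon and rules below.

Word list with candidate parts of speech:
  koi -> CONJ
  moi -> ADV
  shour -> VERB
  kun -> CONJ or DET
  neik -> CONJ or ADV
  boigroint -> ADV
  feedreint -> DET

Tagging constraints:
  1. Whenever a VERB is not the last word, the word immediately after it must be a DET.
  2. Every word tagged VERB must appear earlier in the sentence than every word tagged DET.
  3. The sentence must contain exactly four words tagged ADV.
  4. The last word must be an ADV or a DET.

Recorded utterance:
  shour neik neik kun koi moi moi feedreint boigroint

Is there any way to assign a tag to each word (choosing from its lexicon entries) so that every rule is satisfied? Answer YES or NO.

Candidates per position — 1:shour {VERB}; 2:neik {CONJ,ADV}; 3:neik {CONJ,ADV}; 4:kun {CONJ,DET}; 5:koi {CONJ}; 6:moi {ADV}; 7:moi {ADV}; 8:feedreint {DET}; 9:boigroint {ADV}.
Rule 1 cannot be satisfied by any choice of tags from the lexicon.
So there is no consistent tagging.

NO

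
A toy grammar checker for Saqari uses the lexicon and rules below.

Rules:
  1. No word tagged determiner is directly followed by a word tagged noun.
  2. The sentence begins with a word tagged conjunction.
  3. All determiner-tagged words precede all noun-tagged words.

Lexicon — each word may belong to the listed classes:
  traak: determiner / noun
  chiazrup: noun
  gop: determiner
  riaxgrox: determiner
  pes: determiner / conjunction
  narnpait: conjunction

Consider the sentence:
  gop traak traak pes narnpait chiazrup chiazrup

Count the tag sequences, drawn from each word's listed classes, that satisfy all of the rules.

0

Candidates per position — 1:gop {determiner}; 2:traak {determiner,noun}; 3:traak {determiner,noun}; 4:pes {determiner,conjunction}; 5:narnpait {conjunction}; 6:chiazrup {noun}; 7:chiazrup {noun}.
There are 8 candidate sequences in total.
Rule 2 cannot be satisfied by any choice of tags from the lexicon.
So there is no consistent tagging.
Count = 0.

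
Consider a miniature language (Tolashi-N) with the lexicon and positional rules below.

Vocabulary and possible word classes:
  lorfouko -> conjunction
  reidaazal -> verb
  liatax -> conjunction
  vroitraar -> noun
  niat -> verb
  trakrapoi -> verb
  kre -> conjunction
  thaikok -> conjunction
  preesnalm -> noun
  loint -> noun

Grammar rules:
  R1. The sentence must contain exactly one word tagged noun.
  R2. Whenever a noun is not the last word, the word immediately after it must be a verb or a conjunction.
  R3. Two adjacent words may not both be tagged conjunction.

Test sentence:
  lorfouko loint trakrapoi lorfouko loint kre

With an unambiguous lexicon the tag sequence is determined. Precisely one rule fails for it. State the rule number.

1

Fixed tagging: conjunction noun verb conjunction noun conjunction.
Applying the rules: R1 violated, R2 holds, R3 holds.
Only rule 1 fails.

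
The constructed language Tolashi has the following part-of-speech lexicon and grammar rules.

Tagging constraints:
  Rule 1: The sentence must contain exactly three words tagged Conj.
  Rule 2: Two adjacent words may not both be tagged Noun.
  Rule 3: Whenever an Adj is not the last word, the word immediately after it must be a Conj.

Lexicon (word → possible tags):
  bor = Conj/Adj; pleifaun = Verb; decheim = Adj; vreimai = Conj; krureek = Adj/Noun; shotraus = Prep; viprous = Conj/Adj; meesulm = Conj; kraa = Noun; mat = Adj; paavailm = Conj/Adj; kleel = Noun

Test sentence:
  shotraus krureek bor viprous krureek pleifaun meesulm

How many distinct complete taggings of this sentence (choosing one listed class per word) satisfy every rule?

Candidates per position — 1:shotraus {Prep}; 2:krureek {Adj,Noun}; 3:bor {Conj,Adj}; 4:viprous {Conj,Adj}; 5:krureek {Adj,Noun}; 6:pleifaun {Verb}; 7:meesulm {Conj}.
There are 16 candidate sequences in total.
The sequences that satisfy every rule: Prep Adj Conj Conj Noun Verb Conj; Prep Noun Conj Conj Noun Verb Conj.
Count = 2.

2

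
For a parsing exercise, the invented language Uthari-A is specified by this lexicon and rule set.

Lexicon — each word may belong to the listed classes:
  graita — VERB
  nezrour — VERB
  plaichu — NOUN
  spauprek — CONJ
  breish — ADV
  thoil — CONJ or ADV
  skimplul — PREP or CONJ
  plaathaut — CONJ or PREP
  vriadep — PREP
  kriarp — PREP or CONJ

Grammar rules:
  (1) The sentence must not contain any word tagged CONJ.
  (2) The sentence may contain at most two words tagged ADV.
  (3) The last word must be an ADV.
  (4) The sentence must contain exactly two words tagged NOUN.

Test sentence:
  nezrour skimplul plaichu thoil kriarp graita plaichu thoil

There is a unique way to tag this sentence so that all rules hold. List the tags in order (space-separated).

VERB PREP NOUN ADV PREP VERB NOUN ADV

Candidates per position — 1:nezrour {VERB}; 2:skimplul {PREP,CONJ}; 3:plaichu {NOUN}; 4:thoil {CONJ,ADV}; 5:kriarp {PREP,CONJ}; 6:graita {VERB}; 7:plaichu {NOUN}; 8:thoil {CONJ,ADV}.
Position 2: tagging it CONJ would leave rule 1 unsatisfiable, so it must be PREP.
Position 4: tagging it CONJ would leave rule 1 unsatisfiable, so it must be ADV.
Position 5: tagging it CONJ would leave rule 1 unsatisfiable, so it must be PREP.
Position 8: tagging it CONJ would leave rule 1 unsatisfiable, so it must be ADV.
So the tagging must be: VERB PREP NOUN ADV PREP VERB NOUN ADV.
Rule-by-rule: rule 1 satisfied; rule 2 satisfied; rule 3 satisfied; rule 4 satisfied.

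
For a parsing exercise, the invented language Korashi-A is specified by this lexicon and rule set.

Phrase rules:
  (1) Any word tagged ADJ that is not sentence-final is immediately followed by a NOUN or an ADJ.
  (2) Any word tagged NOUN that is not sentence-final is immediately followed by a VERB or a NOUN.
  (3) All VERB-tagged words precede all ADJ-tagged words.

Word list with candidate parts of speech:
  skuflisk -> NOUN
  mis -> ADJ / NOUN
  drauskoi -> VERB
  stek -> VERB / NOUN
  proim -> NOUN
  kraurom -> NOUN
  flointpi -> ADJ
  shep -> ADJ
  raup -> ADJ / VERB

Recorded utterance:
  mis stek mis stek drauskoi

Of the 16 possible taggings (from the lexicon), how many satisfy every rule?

Candidates per position — 1:mis {ADJ,NOUN}; 2:stek {VERB,NOUN}; 3:mis {ADJ,NOUN}; 4:stek {VERB,NOUN}; 5:drauskoi {VERB}.
There are 16 candidate sequences in total.
The sequences that satisfy every rule: NOUN VERB NOUN VERB VERB; NOUN VERB NOUN NOUN VERB; NOUN NOUN NOUN VERB VERB; NOUN NOUN NOUN NOUN VERB.
Count = 4.

4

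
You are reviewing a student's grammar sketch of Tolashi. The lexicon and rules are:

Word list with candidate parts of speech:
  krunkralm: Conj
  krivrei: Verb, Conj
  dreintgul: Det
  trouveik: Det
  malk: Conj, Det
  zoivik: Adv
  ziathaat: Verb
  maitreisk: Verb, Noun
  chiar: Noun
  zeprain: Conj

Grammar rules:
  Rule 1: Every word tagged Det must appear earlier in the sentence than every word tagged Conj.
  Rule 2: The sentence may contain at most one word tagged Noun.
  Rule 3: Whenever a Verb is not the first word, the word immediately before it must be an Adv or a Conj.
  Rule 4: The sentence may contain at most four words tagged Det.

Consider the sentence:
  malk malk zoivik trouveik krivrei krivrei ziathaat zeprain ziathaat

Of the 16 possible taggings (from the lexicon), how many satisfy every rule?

1

Candidates per position — 1:malk {Conj,Det}; 2:malk {Conj,Det}; 3:zoivik {Adv}; 4:trouveik {Det}; 5:krivrei {Verb,Conj}; 6:krivrei {Verb,Conj}; 7:ziathaat {Verb}; 8:zeprain {Conj}; 9:ziathaat {Verb}.
There are 16 candidate sequences in total.
The sequences that satisfy every rule: Det Det Adv Det Conj Conj Verb Conj Verb.
Count = 1.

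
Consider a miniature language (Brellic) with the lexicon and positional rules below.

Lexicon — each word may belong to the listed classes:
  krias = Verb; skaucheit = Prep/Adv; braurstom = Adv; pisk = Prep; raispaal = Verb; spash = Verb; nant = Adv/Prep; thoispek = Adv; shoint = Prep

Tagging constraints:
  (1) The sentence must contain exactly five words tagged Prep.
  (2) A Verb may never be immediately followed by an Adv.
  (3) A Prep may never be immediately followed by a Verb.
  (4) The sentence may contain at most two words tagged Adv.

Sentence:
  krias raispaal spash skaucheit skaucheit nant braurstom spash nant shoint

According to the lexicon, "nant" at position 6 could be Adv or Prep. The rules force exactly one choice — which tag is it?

Candidates per position — 1:krias {Verb}; 2:raispaal {Verb}; 3:spash {Verb}; 4:skaucheit {Prep,Adv}; 5:skaucheit {Prep,Adv}; 6:nant {Adv,Prep}; 7:braurstom {Adv}; 8:spash {Verb}; 9:nant {Adv,Prep}; 10:shoint {Prep}.
Word 4 cannot be Adv — rule 1 would then fail for every completion. It is Prep.
Word 5 cannot be Adv — rule 1 would then fail for every completion. It is Prep.
Word 6 cannot be Adv — rule 1 would then fail for every completion. It is Prep.
Word 9 cannot be Adv — rule 1 would then fail for every completion. It is Prep.
The unique satisfying tagging is: Verb Verb Verb Prep Prep Prep Adv Verb Prep Prep.
Verifying each rule — rule 1 satisfied; rule 2 satisfied; rule 3 satisfied; rule 4 satisfied.

Prep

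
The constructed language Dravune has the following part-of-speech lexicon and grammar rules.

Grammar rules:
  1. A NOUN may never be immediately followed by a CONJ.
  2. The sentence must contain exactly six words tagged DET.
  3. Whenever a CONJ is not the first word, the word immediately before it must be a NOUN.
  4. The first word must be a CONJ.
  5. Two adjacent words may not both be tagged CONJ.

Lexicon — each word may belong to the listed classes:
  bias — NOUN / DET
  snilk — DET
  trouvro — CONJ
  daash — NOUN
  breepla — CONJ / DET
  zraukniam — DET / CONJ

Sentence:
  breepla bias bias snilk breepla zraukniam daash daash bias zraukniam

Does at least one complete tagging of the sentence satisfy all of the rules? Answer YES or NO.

Candidates per position — 1:breepla {CONJ,DET}; 2:bias {NOUN,DET}; 3:bias {NOUN,DET}; 4:snilk {DET}; 5:breepla {CONJ,DET}; 6:zraukniam {DET,CONJ}; 7:daash {NOUN}; 8:daash {NOUN}; 9:bias {NOUN,DET}; 10:zraukniam {DET,CONJ}.
One satisfying assignment: CONJ DET DET DET DET DET NOUN NOUN NOUN DET.
Rule-by-rule: rule 1 ✓; rule 2 ✓; rule 3 ✓; rule 4 ✓; rule 5 ✓.

YES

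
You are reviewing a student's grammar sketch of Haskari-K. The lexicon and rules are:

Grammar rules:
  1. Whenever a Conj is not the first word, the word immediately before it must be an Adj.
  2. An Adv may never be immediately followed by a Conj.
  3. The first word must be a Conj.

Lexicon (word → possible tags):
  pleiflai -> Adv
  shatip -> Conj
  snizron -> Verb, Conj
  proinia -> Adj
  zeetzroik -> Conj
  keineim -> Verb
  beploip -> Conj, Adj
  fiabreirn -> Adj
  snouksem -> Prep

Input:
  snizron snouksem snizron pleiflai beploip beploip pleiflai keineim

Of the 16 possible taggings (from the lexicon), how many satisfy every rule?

2

Candidates per position — 1:snizron {Verb,Conj}; 2:snouksem {Prep}; 3:snizron {Verb,Conj}; 4:pleiflai {Adv}; 5:beploip {Conj,Adj}; 6:beploip {Conj,Adj}; 7:pleiflai {Adv}; 8:keineim {Verb}.
There are 16 candidate sequences in total.
The sequences that satisfy every rule: Conj Prep Verb Adv Adj Conj Adv Verb; Conj Prep Verb Adv Adj Adj Adv Verb.
Count = 2.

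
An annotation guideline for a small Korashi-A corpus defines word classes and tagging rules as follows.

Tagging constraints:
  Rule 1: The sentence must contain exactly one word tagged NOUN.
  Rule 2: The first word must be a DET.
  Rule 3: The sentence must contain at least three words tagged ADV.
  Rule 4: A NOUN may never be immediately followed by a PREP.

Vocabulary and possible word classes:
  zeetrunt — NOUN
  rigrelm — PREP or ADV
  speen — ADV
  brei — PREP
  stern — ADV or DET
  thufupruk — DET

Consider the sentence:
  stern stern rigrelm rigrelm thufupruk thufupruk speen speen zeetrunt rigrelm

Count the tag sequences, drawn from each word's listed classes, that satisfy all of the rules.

Candidates per position — 1:stern {ADV,DET}; 2:stern {ADV,DET}; 3:rigrelm {PREP,ADV}; 4:rigrelm {PREP,ADV}; 5:thufupruk {DET}; 6:thufupruk {DET}; 7:speen {ADV}; 8:speen {ADV}; 9:zeetrunt {NOUN}; 10:rigrelm {PREP,ADV}.
There are 32 candidate sequences in total.
Checking each against the rules leaves 8 sequences.
Count = 8.

8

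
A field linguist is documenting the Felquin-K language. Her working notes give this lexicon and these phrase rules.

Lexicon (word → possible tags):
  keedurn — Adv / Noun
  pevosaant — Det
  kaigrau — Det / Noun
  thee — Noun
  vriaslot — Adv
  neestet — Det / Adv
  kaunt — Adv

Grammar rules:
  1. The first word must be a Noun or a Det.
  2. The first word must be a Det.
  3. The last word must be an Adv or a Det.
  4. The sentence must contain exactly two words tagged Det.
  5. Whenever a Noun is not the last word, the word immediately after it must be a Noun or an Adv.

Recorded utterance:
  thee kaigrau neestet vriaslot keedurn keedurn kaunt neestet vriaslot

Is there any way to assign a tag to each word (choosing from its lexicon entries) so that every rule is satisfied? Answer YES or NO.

Candidates per position — 1:thee {Noun}; 2:kaigrau {Det,Noun}; 3:neestet {Det,Adv}; 4:vriaslot {Adv}; 5:keedurn {Adv,Noun}; 6:keedurn {Adv,Noun}; 7:kaunt {Adv}; 8:neestet {Det,Adv}; 9:vriaslot {Adv}.
Rule 2 cannot be satisfied by any choice of tags from the lexicon.
So there is no consistent tagging.

NO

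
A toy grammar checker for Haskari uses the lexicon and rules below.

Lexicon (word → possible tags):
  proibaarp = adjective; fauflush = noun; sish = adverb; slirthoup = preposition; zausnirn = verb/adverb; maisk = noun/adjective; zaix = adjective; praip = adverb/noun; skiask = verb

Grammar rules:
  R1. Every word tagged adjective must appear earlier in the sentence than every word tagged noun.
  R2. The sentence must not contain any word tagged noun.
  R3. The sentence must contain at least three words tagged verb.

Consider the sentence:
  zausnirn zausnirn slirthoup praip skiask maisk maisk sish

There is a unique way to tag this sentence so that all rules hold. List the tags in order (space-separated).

verb verb preposition adverb verb adjective adjective adverb

Candidates per position — 1:zausnirn {verb,adverb}; 2:zausnirn {verb,adverb}; 3:slirthoup {preposition}; 4:praip {adverb,noun}; 5:skiask {verb}; 6:maisk {noun,adjective}; 7:maisk {noun,adjective}; 8:sish {adverb}.
Position 1: tagging it adverb would leave rule 3 unsatisfiable, so it must be verb.
Position 2: tagging it adverb would leave rule 3 unsatisfiable, so it must be verb.
Position 4: tagging it noun would leave rule 2 unsatisfiable, so it must be adverb.
Position 6: tagging it noun would leave rule 2 unsatisfiable, so it must be adjective.
Position 7: tagging it noun would leave rule 2 unsatisfiable, so it must be adjective.
That leaves exactly one tagging: verb verb preposition adverb verb adjective adjective adverb.
Check: rule 1 satisfied; rule 2 satisfied; rule 3 satisfied.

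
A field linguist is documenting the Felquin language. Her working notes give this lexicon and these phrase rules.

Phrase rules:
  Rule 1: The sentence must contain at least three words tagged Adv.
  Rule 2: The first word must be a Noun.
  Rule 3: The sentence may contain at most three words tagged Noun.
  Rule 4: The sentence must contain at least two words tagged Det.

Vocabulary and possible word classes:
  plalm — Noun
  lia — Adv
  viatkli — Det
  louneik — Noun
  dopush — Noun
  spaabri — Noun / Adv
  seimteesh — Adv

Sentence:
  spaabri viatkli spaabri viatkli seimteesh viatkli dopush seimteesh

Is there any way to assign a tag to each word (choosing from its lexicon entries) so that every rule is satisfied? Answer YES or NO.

YES

Candidates per position — 1:spaabri {Noun,Adv}; 2:viatkli {Det}; 3:spaabri {Noun,Adv}; 4:viatkli {Det}; 5:seimteesh {Adv}; 6:viatkli {Det}; 7:dopush {Noun}; 8:seimteesh {Adv}.
One satisfying assignment: Noun Det Adv Det Adv Det Noun Adv.
Rule-by-rule: rule 1 satisfied; rule 2 satisfied; rule 3 satisfied; rule 4 satisfied.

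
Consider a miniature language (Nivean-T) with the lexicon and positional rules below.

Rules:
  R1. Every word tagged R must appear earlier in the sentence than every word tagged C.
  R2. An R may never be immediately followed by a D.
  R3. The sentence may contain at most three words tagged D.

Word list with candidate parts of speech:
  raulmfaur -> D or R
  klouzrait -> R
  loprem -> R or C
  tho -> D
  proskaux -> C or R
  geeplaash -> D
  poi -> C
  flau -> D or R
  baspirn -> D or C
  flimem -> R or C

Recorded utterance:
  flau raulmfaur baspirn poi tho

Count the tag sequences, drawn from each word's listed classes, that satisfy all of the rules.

Candidates per position — 1:flau {D,R}; 2:raulmfaur {D,R}; 3:baspirn {D,C}; 4:poi {C}; 5:tho {D}.
There are 8 candidate sequences in total.
The sequences that satisfy every rule: D D C C D; D R C C D; R R C C D.
Count = 3.

3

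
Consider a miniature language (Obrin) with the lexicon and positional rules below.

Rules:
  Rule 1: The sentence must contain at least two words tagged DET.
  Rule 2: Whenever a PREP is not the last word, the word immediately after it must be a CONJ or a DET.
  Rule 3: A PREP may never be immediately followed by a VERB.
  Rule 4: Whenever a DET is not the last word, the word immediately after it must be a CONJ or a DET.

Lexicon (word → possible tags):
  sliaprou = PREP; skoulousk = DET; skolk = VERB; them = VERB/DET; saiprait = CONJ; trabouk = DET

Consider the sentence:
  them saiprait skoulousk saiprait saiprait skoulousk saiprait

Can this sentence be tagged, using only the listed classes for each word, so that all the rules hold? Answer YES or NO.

Candidates per position — 1:them {VERB,DET}; 2:saiprait {CONJ}; 3:skoulousk {DET}; 4:saiprait {CONJ}; 5:saiprait {CONJ}; 6:skoulousk {DET}; 7:saiprait {CONJ}.
One satisfying assignment: VERB CONJ DET CONJ CONJ DET CONJ.
Rule-by-rule: rule 1 satisfied; rule 2 satisfied; rule 3 satisfied; rule 4 satisfied.

YES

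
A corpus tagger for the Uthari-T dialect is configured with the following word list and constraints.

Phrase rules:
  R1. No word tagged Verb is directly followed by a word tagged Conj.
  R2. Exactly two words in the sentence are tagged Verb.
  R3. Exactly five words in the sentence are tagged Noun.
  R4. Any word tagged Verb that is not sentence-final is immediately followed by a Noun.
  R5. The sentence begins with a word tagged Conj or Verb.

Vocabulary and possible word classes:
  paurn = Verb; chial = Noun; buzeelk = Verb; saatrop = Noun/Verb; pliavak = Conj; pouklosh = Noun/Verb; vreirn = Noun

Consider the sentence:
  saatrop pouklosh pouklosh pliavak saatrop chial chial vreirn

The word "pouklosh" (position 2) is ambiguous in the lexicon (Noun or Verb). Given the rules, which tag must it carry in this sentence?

Noun

Candidates per position — 1:saatrop {Noun,Verb}; 2:pouklosh {Noun,Verb}; 3:pouklosh {Noun,Verb}; 4:pliavak {Conj}; 5:saatrop {Noun,Verb}; 6:chial {Noun}; 7:chial {Noun}; 8:vreirn {Noun}.
Position 1: tagging it Noun would leave rule 5 unsatisfiable, so it must be Verb.
Position 2: tagging it Verb would leave rule 4 unsatisfiable, so it must be Noun.
Position 3: tagging it Verb would leave rule 1 unsatisfiable, so it must be Noun.
Position 5: tagging it Noun would leave rule 2 unsatisfiable, so it must be Verb.
So the tagging must be: Verb Noun Noun Conj Verb Noun Noun Noun.
Rule-by-rule: rule 1 holds; rule 2 holds; rule 3 holds; rule 4 holds; rule 5 holds.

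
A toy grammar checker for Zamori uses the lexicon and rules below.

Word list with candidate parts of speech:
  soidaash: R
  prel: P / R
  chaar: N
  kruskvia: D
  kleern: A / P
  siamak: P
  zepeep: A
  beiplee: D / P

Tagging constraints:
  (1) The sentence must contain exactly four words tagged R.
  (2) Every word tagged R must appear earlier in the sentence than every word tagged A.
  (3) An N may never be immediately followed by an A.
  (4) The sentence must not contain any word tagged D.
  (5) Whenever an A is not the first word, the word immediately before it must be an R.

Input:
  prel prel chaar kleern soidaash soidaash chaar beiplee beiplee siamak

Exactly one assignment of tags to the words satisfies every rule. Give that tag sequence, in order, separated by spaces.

R R N P R R N P P P

Candidates per position — 1:prel {P,R}; 2:prel {P,R}; 3:chaar {N}; 4:kleern {A,P}; 5:soidaash {R}; 6:soidaash {R}; 7:chaar {N}; 8:beiplee {D,P}; 9:beiplee {D,P}; 10:siamak {P}.
If word 1 were P, no tagging could satisfy rule 1; so word 1 is R.
If word 2 were P, no tagging could satisfy rule 1; so word 2 is R.
If word 4 were A, no tagging could satisfy rule 2; so word 4 is P.
If word 8 were D, no tagging could satisfy rule 4; so word 8 is P.
If word 9 were D, no tagging could satisfy rule 4; so word 9 is P.
The only consistent sequence is: R R N P R R N P P P.
Verifying each rule — rule 1 holds; rule 2 holds; rule 3 holds; rule 4 holds; rule 5 holds.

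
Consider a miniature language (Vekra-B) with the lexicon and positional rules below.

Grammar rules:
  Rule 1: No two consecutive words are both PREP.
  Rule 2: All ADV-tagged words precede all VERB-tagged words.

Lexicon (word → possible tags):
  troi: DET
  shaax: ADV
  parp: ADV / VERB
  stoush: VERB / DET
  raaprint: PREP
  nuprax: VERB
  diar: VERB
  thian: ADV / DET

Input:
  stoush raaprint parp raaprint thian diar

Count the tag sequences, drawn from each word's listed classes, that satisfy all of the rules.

4

Candidates per position — 1:stoush {VERB,DET}; 2:raaprint {PREP}; 3:parp {ADV,VERB}; 4:raaprint {PREP}; 5:thian {ADV,DET}; 6:diar {VERB}.
There are 8 candidate sequences in total.
The sequences that satisfy every rule: VERB PREP VERB PREP DET VERB; DET PREP ADV PREP ADV VERB; DET PREP ADV PREP DET VERB; DET PREP VERB PREP DET VERB.
Count = 4.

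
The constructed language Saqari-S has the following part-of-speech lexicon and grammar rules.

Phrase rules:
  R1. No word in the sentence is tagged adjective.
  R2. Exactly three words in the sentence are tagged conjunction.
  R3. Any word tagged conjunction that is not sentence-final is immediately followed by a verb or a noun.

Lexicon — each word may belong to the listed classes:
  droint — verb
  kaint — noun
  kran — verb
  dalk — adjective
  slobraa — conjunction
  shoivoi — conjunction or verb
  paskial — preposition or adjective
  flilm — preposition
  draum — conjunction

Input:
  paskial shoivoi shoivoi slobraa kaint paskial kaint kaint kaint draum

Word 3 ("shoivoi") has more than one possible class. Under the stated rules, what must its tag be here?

verb

Candidates per position — 1:paskial {preposition,adjective}; 2:shoivoi {conjunction,verb}; 3:shoivoi {conjunction,verb}; 4:slobraa {conjunction}; 5:kaint {noun}; 6:paskial {preposition,adjective}; 7:kaint {noun}; 8:kaint {noun}; 9:kaint {noun}; 10:draum {conjunction}.
At position 1, choosing adjective makes rule 1 impossible to satisfy; hence preposition.
At position 3, choosing conjunction makes rule 3 impossible to satisfy; hence verb.
At position 6, choosing adjective makes rule 1 impossible to satisfy; hence preposition.
At position 2, choosing verb makes rule 2 impossible to satisfy; hence conjunction.
The only consistent sequence is: preposition conjunction verb conjunction noun preposition noun noun noun conjunction.
Check: rule 1 holds; rule 2 holds; rule 3 holds.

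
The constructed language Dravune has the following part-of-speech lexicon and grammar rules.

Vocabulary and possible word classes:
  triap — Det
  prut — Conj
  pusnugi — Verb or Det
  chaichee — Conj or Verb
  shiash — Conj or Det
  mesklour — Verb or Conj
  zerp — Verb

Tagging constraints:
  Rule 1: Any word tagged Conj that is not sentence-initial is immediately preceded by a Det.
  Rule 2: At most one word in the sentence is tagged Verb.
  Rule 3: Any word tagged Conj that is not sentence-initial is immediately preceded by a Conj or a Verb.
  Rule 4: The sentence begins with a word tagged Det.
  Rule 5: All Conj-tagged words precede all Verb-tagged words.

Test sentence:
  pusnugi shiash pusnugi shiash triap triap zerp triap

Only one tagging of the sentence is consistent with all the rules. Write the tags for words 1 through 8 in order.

Det Det Det Det Det Det Verb Det

Candidates per position — 1:pusnugi {Verb,Det}; 2:shiash {Conj,Det}; 3:pusnugi {Verb,Det}; 4:shiash {Conj,Det}; 5:triap {Det}; 6:triap {Det}; 7:zerp {Verb}; 8:triap {Det}.
If word 1 were Verb, no tagging could satisfy rule 2; so word 1 is Det.
If word 2 were Conj, no tagging could satisfy rule 3; so word 2 is Det.
If word 3 were Verb, no tagging could satisfy rule 2; so word 3 is Det.
If word 4 were Conj, no tagging could satisfy rule 3; so word 4 is Det.
That leaves exactly one tagging: Det Det Det Det Det Det Verb Det.
Checking: rule 1 satisfied; rule 2 satisfied; rule 3 satisfied; rule 4 satisfied; rule 5 satisfied.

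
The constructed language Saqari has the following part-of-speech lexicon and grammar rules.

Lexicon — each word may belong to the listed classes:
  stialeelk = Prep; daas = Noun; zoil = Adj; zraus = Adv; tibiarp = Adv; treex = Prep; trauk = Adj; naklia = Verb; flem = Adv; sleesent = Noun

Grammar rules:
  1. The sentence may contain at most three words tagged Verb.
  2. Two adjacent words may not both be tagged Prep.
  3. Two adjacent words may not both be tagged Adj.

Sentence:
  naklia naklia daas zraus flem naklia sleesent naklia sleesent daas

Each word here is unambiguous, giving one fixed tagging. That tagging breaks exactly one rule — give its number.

1

Fixed tagging: Verb Verb Noun Adv Adv Verb Noun Verb Noun Noun.
Checking each rule: R1 ✗, R2 ✓, R3 ✓.
Only rule 1 fails.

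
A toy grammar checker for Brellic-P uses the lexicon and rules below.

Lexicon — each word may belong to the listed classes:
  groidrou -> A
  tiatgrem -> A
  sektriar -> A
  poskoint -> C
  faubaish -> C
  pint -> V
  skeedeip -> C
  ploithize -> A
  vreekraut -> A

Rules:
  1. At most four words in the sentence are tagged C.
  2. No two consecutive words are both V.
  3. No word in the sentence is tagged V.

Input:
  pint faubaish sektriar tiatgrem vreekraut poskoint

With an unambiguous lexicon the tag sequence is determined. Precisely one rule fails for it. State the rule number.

Fixed tagging: V C A A A C.
Applying the rules: R1 pass, R2 pass, R3 fail.
Only rule 3 fails.

3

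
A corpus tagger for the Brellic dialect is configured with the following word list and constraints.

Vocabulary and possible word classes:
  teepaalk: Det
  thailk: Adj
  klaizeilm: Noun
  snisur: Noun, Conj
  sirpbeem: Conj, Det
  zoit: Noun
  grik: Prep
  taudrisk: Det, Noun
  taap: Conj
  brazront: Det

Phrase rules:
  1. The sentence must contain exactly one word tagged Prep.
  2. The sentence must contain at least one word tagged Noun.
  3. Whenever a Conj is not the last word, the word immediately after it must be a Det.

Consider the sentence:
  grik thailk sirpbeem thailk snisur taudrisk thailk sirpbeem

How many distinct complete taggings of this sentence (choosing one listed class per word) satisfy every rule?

Candidates per position — 1:grik {Prep}; 2:thailk {Adj}; 3:sirpbeem {Conj,Det}; 4:thailk {Adj}; 5:snisur {Noun,Conj}; 6:taudrisk {Det,Noun}; 7:thailk {Adj}; 8:sirpbeem {Conj,Det}.
There are 16 candidate sequences in total.
The sequences that satisfy every rule: Prep Adj Det Adj Noun Det Adj Conj; Prep Adj Det Adj Noun Det Adj Det; Prep Adj Det Adj Noun Noun Adj Conj; Prep Adj Det Adj Noun Noun Adj Det.
Count = 4.

4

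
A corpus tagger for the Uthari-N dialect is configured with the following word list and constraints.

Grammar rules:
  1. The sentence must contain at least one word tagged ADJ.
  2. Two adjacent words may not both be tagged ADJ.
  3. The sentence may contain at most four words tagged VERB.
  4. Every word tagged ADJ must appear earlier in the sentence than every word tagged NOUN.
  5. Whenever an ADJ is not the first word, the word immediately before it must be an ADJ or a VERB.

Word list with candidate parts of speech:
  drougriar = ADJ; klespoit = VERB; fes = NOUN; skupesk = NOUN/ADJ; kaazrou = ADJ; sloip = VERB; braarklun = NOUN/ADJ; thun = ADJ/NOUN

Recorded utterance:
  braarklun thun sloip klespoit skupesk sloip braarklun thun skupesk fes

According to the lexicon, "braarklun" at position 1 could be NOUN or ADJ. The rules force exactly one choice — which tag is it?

Candidates per position — 1:braarklun {NOUN,ADJ}; 2:thun {ADJ,NOUN}; 3:sloip {VERB}; 4:klespoit {VERB}; 5:skupesk {NOUN,ADJ}; 6:sloip {VERB}; 7:braarklun {NOUN,ADJ}; 8:thun {ADJ,NOUN}; 9:skupesk {NOUN,ADJ}; 10:fes {NOUN}.
Position 1: the remaining choice is settled jointly with positions 2, 5, 7, 8, 9 — only ADJ at position 1 is part of a tagging that satisfies every rule.
So the tagging must be: ADJ NOUN VERB VERB NOUN VERB NOUN NOUN NOUN NOUN.
Rule-by-rule: rule 1 ✓; rule 2 ✓; rule 3 ✓; rule 4 ✓; rule 5 ✓.

ADJ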